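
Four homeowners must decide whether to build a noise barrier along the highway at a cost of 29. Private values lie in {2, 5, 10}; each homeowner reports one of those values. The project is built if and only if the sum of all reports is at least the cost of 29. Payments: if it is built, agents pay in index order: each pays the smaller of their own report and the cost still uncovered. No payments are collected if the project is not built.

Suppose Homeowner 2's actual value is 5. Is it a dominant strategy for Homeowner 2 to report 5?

Consider the case where Homeowner 1 reports 10, Homeowner 3 reports 10 and Homeowner 4 reports 10.
Truthful report 5: project built, pays 5, utility 5 - 5 = 0.
Report 2 instead: project built, pays 2, utility 5 - 2 = 3.
Since 3 > 0, reporting 2 is strictly better here, so truthful reporting is not dominant.

No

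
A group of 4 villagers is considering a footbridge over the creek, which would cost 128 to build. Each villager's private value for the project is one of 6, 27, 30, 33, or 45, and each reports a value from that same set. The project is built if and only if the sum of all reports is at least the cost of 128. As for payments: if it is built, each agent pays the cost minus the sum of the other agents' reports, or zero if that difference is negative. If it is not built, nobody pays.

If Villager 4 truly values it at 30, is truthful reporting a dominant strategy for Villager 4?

Yes

Check each profile of the others' reports and compare truth against every alternative report.
Others report (45, 45, 45): truth gives 30, best alternative gives 30.
Others report (33, 45, 45): truth gives 25, best alternative gives 25.
Others report (45, 33, 45): truth gives 25, best alternative gives 25.
Others report (45, 45, 33): truth gives 25, best alternative gives 25.
Others report (30, 45, 45): truth gives 22, best alternative gives 22.
Others report (45, 30, 45): truth gives 22, best alternative gives 22.
(Remaining 119 profiles checked similarly; truth is weakly best in each.)
In every case the truthful report is at least as good as any alternative, so it is a dominant strategy.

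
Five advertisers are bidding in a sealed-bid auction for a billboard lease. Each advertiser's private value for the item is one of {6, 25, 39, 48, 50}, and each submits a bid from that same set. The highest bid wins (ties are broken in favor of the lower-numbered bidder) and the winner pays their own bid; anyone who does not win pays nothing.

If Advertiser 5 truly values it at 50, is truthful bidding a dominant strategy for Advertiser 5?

No

Consider the case where Advertiser 1 bids 6, Advertiser 2 bids 6, Advertiser 3 bids 6 and Advertiser 4 bids 6.
Truthful bid 50: wins, pays 50, utility 50 - 50 = 0.
Bid 25 instead: wins, pays 25, utility 50 - 25 = 25.
Since 25 > 0, bidding 25 is strictly better here, so truthful bidding is not dominant.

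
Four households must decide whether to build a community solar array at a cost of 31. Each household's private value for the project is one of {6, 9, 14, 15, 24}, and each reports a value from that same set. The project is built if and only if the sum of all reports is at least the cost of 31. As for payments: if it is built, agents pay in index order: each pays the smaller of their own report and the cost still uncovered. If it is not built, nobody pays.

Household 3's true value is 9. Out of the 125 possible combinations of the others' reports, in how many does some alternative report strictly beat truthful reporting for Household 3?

53

Others report (6, 6, 14): truth gives 0; report 6 gives 3 > 0. Violating.
Others report (6, 6, 15): truth gives 0; report 6 gives 3 > 0. Violating.
Others report (6, 6, 24): truth gives 0; report 6 gives 3 > 0. Violating.
Others report (6, 9, 14): truth gives 0; report 6 gives 3 > 0. Violating.
Others report (6, 6, 6): truth gives 0; no alternative beats it.
Others report (6, 6, 9): truth gives 0; no alternative beats it.
(Checking all 125 profiles: 53 have a profitable deviation, 72 do not.)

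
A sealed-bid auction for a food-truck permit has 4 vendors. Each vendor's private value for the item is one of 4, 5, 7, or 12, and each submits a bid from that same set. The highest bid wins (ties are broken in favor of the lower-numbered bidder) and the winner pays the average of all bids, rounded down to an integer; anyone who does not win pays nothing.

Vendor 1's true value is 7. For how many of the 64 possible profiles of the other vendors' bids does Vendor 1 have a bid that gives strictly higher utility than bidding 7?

Others bid (4, 4, 5): truth gives 2; bid 5 gives 3 > 2. Violating.
Others bid (4, 5, 4): truth gives 2; bid 5 gives 3 > 2. Violating.
Others bid (4, 5, 5): truth gives 2; bid 5 gives 3 > 2. Violating.
Others bid (5, 4, 4): truth gives 2; bid 5 gives 3 > 2. Violating.
Others bid (4, 4, 4): truth gives 3; no alternative beats it.
Others bid (4, 4, 7): truth gives 2; no alternative beats it.
(Checking all 64 profiles: 6 have a profitable deviation, 58 do not.)

6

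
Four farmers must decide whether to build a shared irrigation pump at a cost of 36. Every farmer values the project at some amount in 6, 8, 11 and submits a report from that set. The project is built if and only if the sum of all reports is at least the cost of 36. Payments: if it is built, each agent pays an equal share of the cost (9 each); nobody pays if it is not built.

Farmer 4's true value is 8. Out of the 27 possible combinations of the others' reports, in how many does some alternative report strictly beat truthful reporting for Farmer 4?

Others report (6, 11, 11): truth gives -1; report 6 gives 0 > -1. Violating.
Others report (11, 6, 11): truth gives -1; report 6 gives 0 > -1. Violating.
Others report (11, 11, 6): truth gives -1; report 6 gives 0 > -1. Violating.
Others report (6, 6, 6): truth gives 0; no alternative beats it.
Others report (6, 6, 8): truth gives 0; no alternative beats it.
(Checking all 27 profiles: 3 have a profitable deviation, 24 do not.)

3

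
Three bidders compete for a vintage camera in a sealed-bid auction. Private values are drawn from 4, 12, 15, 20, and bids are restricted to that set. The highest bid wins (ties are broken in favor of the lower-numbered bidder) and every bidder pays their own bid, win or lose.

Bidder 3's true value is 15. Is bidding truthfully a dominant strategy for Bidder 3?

No

Consider the case where Bidder 1 bids 4 and Bidder 2 bids 4.
Truthful bid 15: wins, pays 15, utility 15 - 15 = 0.
Bid 12 instead: wins, pays 12, utility 15 - 12 = 3.
Since 3 > 0, bidding 12 is strictly better here, so truthful bidding is not dominant.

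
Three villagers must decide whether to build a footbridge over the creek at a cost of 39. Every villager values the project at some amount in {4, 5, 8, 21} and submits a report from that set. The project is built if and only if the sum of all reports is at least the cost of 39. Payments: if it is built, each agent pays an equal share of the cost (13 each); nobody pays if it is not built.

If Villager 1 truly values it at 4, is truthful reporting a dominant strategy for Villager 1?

Check each profile of the others' reports and compare truth against every alternative report.
Others report (21, 21): truth gives -9, best alternative gives -9.
Others report (4, 4): truth gives 0, best alternative gives 0.
Others report (4, 5): truth gives 0, best alternative gives 0.
Others report (4, 8): truth gives 0, best alternative gives 0.
Others report (4, 21): truth gives 0, best alternative gives 0.
Others report (5, 4): truth gives 0, best alternative gives 0.
(Remaining 10 profiles checked similarly; truth is weakly best in each.)
In every case the truthful report is at least as good as any alternative, so it is a dominant strategy.

Yes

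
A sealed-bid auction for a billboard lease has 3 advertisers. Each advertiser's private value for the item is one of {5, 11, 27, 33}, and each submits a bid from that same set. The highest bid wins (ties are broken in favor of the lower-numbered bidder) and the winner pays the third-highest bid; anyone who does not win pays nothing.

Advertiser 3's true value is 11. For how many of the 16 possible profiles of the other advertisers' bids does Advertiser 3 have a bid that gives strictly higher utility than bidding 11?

Others bid (5, 11): truth gives 0; bid 27 gives 6 > 0. Violating.
Others bid (5, 27): truth gives 0; bid 33 gives 6 > 0. Violating.
Others bid (11, 5): truth gives 0; bid 27 gives 6 > 0. Violating.
Others bid (27, 5): truth gives 0; bid 33 gives 6 > 0. Violating.
Others bid (5, 5): truth gives 6; no alternative beats it.
Others bid (5, 33): truth gives 0; no alternative beats it.
(Checking all 16 profiles: 4 have a profitable deviation, 12 do not.)

4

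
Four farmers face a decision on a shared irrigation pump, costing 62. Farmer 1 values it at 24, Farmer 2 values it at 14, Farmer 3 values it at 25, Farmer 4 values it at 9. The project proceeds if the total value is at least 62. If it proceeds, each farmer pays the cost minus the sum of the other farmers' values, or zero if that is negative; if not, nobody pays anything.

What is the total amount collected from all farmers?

33

Total value 72 ≥ cost 62, so it is built.
Farmer 1: others sum to 48; max(0, 62 - 48) = 14.
Farmer 2: others sum to 58; max(0, 62 - 58) = 4.
Farmer 3: others sum to 47; max(0, 62 - 47) = 15.
Farmer 4: others sum to 63; max(0, 62 - 63) = 0.
Total collected = 14 + 4 + 15 + 0 = 33.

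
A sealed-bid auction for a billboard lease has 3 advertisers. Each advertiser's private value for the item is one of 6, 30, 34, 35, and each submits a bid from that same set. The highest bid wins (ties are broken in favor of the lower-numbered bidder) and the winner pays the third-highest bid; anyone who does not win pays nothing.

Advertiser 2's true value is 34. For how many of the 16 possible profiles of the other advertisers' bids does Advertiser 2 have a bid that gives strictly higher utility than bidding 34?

4

Others bid (6, 35): truth gives 0; bid 35 gives 28 > 0. Violating.
Others bid (30, 35): truth gives 0; bid 35 gives 4 > 0. Violating.
Others bid (34, 6): truth gives 0; bid 35 gives 28 > 0. Violating.
Others bid (34, 30): truth gives 0; bid 35 gives 4 > 0. Violating.
Others bid (6, 6): truth gives 28; no alternative beats it.
Others bid (6, 30): truth gives 28; no alternative beats it.
(Checking all 16 profiles: 4 have a profitable deviation, 12 do not.)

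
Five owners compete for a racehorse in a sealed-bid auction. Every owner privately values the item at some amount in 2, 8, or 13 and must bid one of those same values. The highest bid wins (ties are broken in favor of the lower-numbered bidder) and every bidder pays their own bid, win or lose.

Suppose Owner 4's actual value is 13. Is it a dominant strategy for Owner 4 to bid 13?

Consider the case where Owner 1 bids 2, Owner 2 bids 2, Owner 3 bids 2 and Owner 5 bids 2.
Truthful bid 13: wins, pays 13, utility 13 - 13 = 0.
Bid 8 instead: wins, pays 8, utility 13 - 8 = 5.
Since 5 > 0, bidding 8 is strictly better here, so truthful bidding is not dominant.

No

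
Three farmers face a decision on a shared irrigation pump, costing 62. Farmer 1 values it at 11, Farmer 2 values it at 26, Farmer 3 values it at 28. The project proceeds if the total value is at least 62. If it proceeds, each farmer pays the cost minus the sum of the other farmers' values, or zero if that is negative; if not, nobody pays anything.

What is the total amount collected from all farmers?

Total value 65 ≥ cost 62, so it is built.
Farmer 1: others sum to 54; max(0, 62 - 54) = 8.
Farmer 2: others sum to 39; max(0, 62 - 39) = 23.
Farmer 3: others sum to 37; max(0, 62 - 37) = 25.
Total collected = 8 + 23 + 25 = 56.

56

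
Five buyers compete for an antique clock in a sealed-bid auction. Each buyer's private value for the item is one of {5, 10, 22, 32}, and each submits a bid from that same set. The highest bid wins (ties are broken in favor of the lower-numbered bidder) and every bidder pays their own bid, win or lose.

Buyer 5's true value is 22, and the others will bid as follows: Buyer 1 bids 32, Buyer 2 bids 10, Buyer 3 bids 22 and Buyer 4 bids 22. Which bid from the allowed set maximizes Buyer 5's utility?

5

Bid 5: loses but pays 5, utility -5.
Bid 10: loses but pays 10, utility -10.
Bid 22: loses but pays 22, utility -22.
Bid 32: loses but pays 32, utility -32.
The best choice is 5 with utility -5.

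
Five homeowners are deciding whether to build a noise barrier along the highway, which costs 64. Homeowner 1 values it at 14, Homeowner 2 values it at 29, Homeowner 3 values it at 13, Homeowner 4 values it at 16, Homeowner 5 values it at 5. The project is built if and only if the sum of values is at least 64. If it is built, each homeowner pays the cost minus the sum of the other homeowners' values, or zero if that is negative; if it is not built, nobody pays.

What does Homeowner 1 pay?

Total value 77 ≥ cost 64, so the project is built.
The other homeowners' values sum to 63.
Cost minus that sum is 64 - 63 = 1.

1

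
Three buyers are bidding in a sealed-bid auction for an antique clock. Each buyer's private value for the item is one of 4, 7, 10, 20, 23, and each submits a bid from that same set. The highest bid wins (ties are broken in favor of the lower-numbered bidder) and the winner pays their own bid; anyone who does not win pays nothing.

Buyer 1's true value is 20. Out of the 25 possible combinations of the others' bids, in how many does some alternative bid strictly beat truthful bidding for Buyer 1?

9

Others bid (4, 4): truth gives 0; bid 4 gives 16 > 0. Violating.
Others bid (4, 7): truth gives 0; bid 7 gives 13 > 0. Violating.
Others bid (4, 10): truth gives 0; bid 10 gives 10 > 0. Violating.
Others bid (7, 4): truth gives 0; bid 7 gives 13 > 0. Violating.
Others bid (4, 20): truth gives 0; no alternative beats it.
Others bid (4, 23): truth gives 0; no alternative beats it.
(Checking all 25 profiles: 9 have a profitable deviation, 16 do not.)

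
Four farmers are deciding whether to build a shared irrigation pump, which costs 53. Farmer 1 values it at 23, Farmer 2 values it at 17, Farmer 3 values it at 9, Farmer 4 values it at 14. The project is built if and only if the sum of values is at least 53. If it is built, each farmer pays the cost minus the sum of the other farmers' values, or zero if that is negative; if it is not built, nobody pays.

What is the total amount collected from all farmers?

24

Total value 63 ≥ cost 53, so it is built.
Farmer 1: others sum to 40; max(0, 53 - 40) = 13.
Farmer 2: others sum to 46; max(0, 53 - 46) = 7.
Farmer 3: others sum to 54; max(0, 53 - 54) = 0.
Farmer 4: others sum to 49; max(0, 53 - 49) = 4.
Total collected = 13 + 7 + 0 + 4 = 24.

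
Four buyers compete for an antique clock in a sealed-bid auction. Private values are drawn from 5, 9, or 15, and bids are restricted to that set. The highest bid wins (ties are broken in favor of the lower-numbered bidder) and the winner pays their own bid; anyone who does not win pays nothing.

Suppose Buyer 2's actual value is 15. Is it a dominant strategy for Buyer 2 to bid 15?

No

Consider the case where Buyer 1 bids 5, Buyer 3 bids 5 and Buyer 4 bids 5.
Truthful bid 15: wins, pays 15, utility 15 - 15 = 0.
Bid 9 instead: wins, pays 9, utility 15 - 9 = 6.
Since 6 > 0, bidding 9 is strictly better here, so truthful bidding is not dominant.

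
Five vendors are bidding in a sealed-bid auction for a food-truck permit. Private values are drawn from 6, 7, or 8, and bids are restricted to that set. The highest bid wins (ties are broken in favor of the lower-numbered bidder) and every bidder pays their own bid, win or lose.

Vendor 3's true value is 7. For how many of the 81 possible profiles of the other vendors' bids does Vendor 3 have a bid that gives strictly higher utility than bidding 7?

77

Others bid (6, 6, 6, 8): truth gives -7; bid 8 gives -1 > -7. Violating.
Others bid (6, 6, 7, 8): truth gives -7; bid 8 gives -1 > -7. Violating.
Others bid (6, 6, 8, 6): truth gives -7; bid 8 gives -1 > -7. Violating.
Others bid (6, 6, 8, 7): truth gives -7; bid 8 gives -1 > -7. Violating.
Others bid (6, 6, 6, 6): truth gives 0; no alternative beats it.
Others bid (6, 6, 6, 7): truth gives 0; no alternative beats it.
(Checking all 81 profiles: 77 have a profitable deviation, 4 do not.)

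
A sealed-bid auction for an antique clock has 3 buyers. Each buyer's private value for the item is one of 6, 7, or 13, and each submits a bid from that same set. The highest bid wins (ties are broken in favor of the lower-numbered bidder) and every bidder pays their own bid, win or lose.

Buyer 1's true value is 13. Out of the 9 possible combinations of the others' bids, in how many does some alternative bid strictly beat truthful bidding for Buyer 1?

Others bid (6, 6): truth gives 0; bid 6 gives 7 > 0. Violating.
Others bid (6, 7): truth gives 0; bid 7 gives 6 > 0. Violating.
Others bid (7, 6): truth gives 0; bid 7 gives 6 > 0. Violating.
Others bid (7, 7): truth gives 0; bid 7 gives 6 > 0. Violating.
Others bid (6, 13): truth gives 0; no alternative beats it.
Others bid (7, 13): truth gives 0; no alternative beats it.
(Checking all 9 profiles: 4 have a profitable deviation, 5 do not.)

4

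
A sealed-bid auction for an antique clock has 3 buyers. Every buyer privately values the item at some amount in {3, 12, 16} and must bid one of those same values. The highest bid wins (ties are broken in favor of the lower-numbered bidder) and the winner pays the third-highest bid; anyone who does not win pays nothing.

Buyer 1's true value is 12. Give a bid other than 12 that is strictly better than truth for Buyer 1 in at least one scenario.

16

Suppose Buyer 2 bids 3 and Buyer 3 bids 16.
Bid 12: loses, pays 0, utility 0.
Bid 16: wins, pays 3, utility 12 - 3 = 9.
So bidding 16 beats truth here (9 > 0).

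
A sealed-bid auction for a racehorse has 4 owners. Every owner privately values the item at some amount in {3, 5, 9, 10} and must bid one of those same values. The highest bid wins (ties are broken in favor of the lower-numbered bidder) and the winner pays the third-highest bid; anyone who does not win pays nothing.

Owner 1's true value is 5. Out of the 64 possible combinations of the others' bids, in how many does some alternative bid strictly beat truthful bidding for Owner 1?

6

Others bid (3, 3, 9): truth gives 0; bid 9 gives 2 > 0. Violating.
Others bid (3, 3, 10): truth gives 0; bid 10 gives 2 > 0. Violating.
Others bid (3, 9, 3): truth gives 0; bid 9 gives 2 > 0. Violating.
Others bid (3, 10, 3): truth gives 0; bid 10 gives 2 > 0. Violating.
Others bid (3, 3, 3): truth gives 2; no alternative beats it.
Others bid (3, 3, 5): truth gives 2; no alternative beats it.
(Checking all 64 profiles: 6 have a profitable deviation, 58 do not.)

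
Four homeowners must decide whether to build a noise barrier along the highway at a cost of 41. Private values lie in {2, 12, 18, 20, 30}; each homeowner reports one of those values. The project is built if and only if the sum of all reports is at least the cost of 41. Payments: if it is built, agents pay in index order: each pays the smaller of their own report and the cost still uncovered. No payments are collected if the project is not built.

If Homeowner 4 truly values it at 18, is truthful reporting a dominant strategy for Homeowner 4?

Check each profile of the others' reports and compare truth against every alternative report.
Others report (2, 12, 30): truth gives 18, best alternative gives 18.
Others report (2, 18, 30): truth gives 18, best alternative gives 18.
Others report (2, 20, 20): truth gives 18, best alternative gives 18.
Others report (2, 20, 30): truth gives 18, best alternative gives 18.
Others report (2, 30, 12): truth gives 18, best alternative gives 18.
Others report (2, 30, 18): truth gives 18, best alternative gives 18.
(Remaining 119 profiles checked similarly; truth is weakly best in each.)
In every case the truthful report is at least as good as any alternative, so it is a dominant strategy.

Yes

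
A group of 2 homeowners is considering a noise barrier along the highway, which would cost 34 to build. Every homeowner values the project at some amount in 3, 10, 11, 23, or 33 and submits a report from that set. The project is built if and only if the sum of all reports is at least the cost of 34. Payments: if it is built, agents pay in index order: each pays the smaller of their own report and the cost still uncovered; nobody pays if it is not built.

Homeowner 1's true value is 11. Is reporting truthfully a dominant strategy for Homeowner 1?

No

Consider the case where Homeowner 2 reports 33.
Truthful report 11: project built, pays 11, utility 11 - 11 = 0.
Report 3 instead: project built, pays 3, utility 11 - 3 = 8.
Since 8 > 0, reporting 3 is strictly better here, so truthful reporting is not dominant.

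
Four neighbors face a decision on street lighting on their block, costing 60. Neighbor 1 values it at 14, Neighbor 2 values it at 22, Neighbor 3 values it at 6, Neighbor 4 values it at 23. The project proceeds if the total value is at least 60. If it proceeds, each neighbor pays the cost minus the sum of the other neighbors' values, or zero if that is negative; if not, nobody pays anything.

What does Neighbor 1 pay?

9

Total value 65 ≥ cost 60, so the project is built.
The other neighbors' values sum to 51.
Cost minus that sum is 60 - 51 = 9.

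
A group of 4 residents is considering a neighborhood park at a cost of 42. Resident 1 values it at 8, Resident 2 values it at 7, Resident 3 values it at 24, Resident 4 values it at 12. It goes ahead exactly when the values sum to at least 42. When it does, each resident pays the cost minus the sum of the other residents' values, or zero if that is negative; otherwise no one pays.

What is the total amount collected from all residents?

18

Total value 51 ≥ cost 42, so it is built.
Resident 1: others sum to 43; max(0, 42 - 43) = 0.
Resident 2: others sum to 44; max(0, 42 - 44) = 0.
Resident 3: others sum to 27; max(0, 42 - 27) = 15.
Resident 4: others sum to 39; max(0, 42 - 39) = 3.
Total collected = 0 + 0 + 15 + 3 = 18.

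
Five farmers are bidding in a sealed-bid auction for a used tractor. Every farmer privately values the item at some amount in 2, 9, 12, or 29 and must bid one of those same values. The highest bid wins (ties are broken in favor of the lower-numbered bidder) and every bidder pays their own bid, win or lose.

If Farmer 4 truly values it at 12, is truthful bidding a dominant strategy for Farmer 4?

No

Consider the case where Farmer 1 bids 2, Farmer 2 bids 2, Farmer 3 bids 2 and Farmer 5 bids 2.
Truthful bid 12: wins, pays 12, utility 12 - 12 = 0.
Bid 9 instead: wins, pays 9, utility 12 - 9 = 3.
Since 3 > 0, bidding 9 is strictly better here, so truthful bidding is not dominant.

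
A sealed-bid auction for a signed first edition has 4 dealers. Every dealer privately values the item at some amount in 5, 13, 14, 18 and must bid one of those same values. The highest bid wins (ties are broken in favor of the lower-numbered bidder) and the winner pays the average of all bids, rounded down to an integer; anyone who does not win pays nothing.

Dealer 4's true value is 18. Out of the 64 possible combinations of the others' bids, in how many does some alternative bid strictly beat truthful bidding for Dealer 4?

8

Others bid (5, 5, 5): truth gives 10; bid 13 gives 11 > 10. Violating.
Others bid (5, 5, 13): truth gives 8; bid 14 gives 9 > 8. Violating.
Others bid (5, 13, 5): truth gives 8; bid 14 gives 9 > 8. Violating.
Others bid (5, 13, 13): truth gives 6; bid 14 gives 7 > 6. Violating.
Others bid (5, 5, 14): truth gives 8; no alternative beats it.
Others bid (5, 5, 18): truth gives 0; no alternative beats it.
(Checking all 64 profiles: 8 have a profitable deviation, 56 do not.)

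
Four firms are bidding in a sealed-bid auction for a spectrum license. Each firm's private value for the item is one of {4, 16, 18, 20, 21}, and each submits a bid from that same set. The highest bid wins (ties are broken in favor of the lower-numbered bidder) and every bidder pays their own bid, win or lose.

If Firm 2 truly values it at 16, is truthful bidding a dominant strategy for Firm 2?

No

Consider the case where Firm 1 bids 4, Firm 3 bids 4 and Firm 4 bids 18.
Truthful bid 16: loses but pays 16, utility -16.
Bid 4 instead: loses but pays 4, utility -4.
Since -4 > -16, bidding 4 is strictly better here, so truthful bidding is not dominant.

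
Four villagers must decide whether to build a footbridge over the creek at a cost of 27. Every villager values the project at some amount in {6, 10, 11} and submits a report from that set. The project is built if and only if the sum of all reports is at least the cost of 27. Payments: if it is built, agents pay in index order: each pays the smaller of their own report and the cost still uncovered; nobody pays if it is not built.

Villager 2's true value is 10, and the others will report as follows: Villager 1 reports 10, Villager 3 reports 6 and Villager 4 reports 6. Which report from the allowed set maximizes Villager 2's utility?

Report 6: project built, pays 6, utility 10 - 6 = 4.
Report 10: project built, pays 10, utility 10 - 10 = 0.
Report 11: project built, pays 11, utility 10 - 11 = -1.
The best choice is 6 with utility 4.

6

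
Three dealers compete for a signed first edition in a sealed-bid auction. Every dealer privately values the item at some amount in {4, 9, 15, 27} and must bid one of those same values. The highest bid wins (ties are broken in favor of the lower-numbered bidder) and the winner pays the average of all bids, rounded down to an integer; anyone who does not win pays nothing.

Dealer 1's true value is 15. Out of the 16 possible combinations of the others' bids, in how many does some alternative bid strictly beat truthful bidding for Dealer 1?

Others bid (4, 4): truth gives 8; bid 4 gives 11 > 8. Violating.
Others bid (4, 9): truth gives 6; bid 9 gives 8 > 6. Violating.
Others bid (9, 4): truth gives 6; bid 9 gives 8 > 6. Violating.
Others bid (9, 9): truth gives 4; bid 9 gives 6 > 4. Violating.
Others bid (4, 15): truth gives 4; no alternative beats it.
Others bid (4, 27): truth gives 0; no alternative beats it.
(Checking all 16 profiles: 4 have a profitable deviation, 12 do not.)

4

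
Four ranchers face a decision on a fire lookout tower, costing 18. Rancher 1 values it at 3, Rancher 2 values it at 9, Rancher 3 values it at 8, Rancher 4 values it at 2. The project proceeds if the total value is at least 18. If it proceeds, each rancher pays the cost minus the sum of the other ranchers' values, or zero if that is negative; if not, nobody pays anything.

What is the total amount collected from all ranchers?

Total value 22 ≥ cost 18, so it is built.
Rancher 1: others sum to 19; max(0, 18 - 19) = 0.
Rancher 2: others sum to 13; max(0, 18 - 13) = 5.
Rancher 3: others sum to 14; max(0, 18 - 14) = 4.
Rancher 4: others sum to 20; max(0, 18 - 20) = 0.
Total collected = 0 + 5 + 4 + 0 = 9.

9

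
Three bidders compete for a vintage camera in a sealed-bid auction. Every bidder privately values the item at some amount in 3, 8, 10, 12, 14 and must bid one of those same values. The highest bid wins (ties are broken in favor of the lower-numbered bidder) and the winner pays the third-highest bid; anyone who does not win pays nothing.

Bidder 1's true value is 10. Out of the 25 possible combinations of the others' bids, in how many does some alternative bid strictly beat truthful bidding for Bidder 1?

8

Others bid (3, 12): truth gives 0; bid 12 gives 7 > 0. Violating.
Others bid (3, 14): truth gives 0; bid 14 gives 7 > 0. Violating.
Others bid (8, 12): truth gives 0; bid 12 gives 2 > 0. Violating.
Others bid (8, 14): truth gives 0; bid 14 gives 2 > 0. Violating.
Others bid (3, 3): truth gives 7; no alternative beats it.
Others bid (3, 8): truth gives 7; no alternative beats it.
(Checking all 25 profiles: 8 have a profitable deviation, 17 do not.)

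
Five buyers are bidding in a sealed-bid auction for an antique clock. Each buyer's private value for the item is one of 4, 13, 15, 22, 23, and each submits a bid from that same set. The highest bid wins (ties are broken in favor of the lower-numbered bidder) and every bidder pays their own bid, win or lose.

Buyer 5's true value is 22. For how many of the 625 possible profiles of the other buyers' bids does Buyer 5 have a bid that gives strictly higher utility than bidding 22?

Others bid (4, 4, 4, 4): truth gives 0; bid 13 gives 9 > 0. Violating.
Others bid (4, 4, 4, 13): truth gives 0; bid 15 gives 7 > 0. Violating.
Others bid (4, 4, 4, 22): truth gives -22; bid 23 gives -1 > -22. Violating.
Others bid (4, 4, 4, 23): truth gives -22; bid 4 gives -4 > -22. Violating.
Others bid (4, 4, 4, 15): truth gives 0; no alternative beats it.
Others bid (4, 4, 13, 15): truth gives 0; no alternative beats it.
(Checking all 625 profiles: 560 have a profitable deviation, 65 do not.)

560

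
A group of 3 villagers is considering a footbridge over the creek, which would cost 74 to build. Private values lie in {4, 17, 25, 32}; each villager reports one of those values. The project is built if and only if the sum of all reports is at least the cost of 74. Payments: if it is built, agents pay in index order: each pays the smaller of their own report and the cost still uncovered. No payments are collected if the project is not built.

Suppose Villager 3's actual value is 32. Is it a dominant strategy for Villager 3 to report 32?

Check each profile of the others' reports and compare truth against every alternative report.
Others report (32, 32): truth gives 22, best alternative gives 22.
Others report (25, 32): truth gives 15, best alternative gives 15.
Others report (32, 25): truth gives 15, best alternative gives 15.
Others report (25, 25): truth gives 8, best alternative gives 8.
Others report (17, 32): truth gives 7, best alternative gives 7.
Others report (32, 17): truth gives 7, best alternative gives 7.
(Remaining 10 profiles checked similarly; truth is weakly best in each.)
In every case the truthful report is at least as good as any alternative, so it is a dominant strategy.

Yes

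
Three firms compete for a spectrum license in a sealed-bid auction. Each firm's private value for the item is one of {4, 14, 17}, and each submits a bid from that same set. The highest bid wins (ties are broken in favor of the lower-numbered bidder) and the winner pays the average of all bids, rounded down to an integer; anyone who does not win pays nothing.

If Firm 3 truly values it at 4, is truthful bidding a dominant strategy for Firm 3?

Check each profile of the others' bids and compare truth against every alternative bid.
Others bid (4, 4): truth gives 0, best alternative gives -3.
Others bid (4, 14): truth gives 0, best alternative gives 0.
Others bid (4, 17): truth gives 0, best alternative gives 0.
Others bid (14, 4): truth gives 0, best alternative gives 0.
Others bid (14, 14): truth gives 0, best alternative gives 0.
Others bid (14, 17): truth gives 0, best alternative gives 0.
(Remaining 3 profiles checked similarly; truth is weakly best in each.)
In every case the truthful bid is at least as good as any alternative, so it is a dominant strategy.

Yes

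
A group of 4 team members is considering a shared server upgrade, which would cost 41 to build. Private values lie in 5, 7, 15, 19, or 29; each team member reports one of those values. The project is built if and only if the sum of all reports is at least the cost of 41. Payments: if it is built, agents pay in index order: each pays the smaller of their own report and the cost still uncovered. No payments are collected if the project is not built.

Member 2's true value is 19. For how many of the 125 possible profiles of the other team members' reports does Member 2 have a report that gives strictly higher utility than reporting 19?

Others report (5, 5, 19): truth gives 0; report 15 gives 4 > 0. Violating.
Others report (5, 5, 29): truth gives 0; report 5 gives 14 > 0. Violating.
Others report (5, 7, 15): truth gives 0; report 15 gives 4 > 0. Violating.
Others report (5, 7, 19): truth gives 0; report 15 gives 4 > 0. Violating.
Others report (5, 5, 5): truth gives 0; no alternative beats it.
Others report (5, 5, 7): truth gives 0; no alternative beats it.
(Checking all 125 profiles: 114 have a profitable deviation, 11 do not.)

114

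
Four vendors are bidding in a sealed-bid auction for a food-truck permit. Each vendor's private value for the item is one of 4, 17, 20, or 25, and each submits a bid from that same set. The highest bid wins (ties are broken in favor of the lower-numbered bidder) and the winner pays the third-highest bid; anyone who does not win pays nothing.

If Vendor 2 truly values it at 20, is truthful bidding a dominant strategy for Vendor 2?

Consider the case where Vendor 1 bids 4, Vendor 3 bids 4 and Vendor 4 bids 25.
Truthful bid 20: loses, pays 0, utility 0.
Bid 25 instead: wins, pays 4, utility 20 - 4 = 16.
Since 16 > 0, bidding 25 is strictly better here, so truthful bidding is not dominant.

No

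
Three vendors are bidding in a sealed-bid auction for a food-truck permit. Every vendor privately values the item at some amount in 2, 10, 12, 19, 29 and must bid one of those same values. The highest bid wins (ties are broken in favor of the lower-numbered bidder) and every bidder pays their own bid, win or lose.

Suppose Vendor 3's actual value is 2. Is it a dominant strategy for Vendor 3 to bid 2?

Yes

Check each profile of the others' bids and compare truth against every alternative bid.
Others bid (2, 10): truth gives -2, best alternative gives -10.
Others bid (2, 12): truth gives -2, best alternative gives -10.
Others bid (2, 19): truth gives -2, best alternative gives -10.
Others bid (2, 29): truth gives -2, best alternative gives -10.
Others bid (10, 2): truth gives -2, best alternative gives -10.
Others bid (10, 10): truth gives -2, best alternative gives -10.
(Remaining 19 profiles checked similarly; truth is weakly best in each.)
In every case the truthful bid is at least as good as any alternative, so it is a dominant strategy.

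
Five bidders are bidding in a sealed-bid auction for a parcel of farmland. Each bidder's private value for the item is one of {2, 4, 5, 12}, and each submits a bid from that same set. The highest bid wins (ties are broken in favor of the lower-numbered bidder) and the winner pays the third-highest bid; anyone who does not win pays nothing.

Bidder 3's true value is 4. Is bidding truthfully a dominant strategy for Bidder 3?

Consider the case where Bidder 1 bids 2, Bidder 2 bids 2, Bidder 4 bids 2 and Bidder 5 bids 5.
Truthful bid 4: loses, pays 0, utility 0.
Bid 5 instead: wins, pays 2, utility 4 - 2 = 2.
Since 2 > 0, bidding 5 is strictly better here, so truthful bidding is not dominant.

No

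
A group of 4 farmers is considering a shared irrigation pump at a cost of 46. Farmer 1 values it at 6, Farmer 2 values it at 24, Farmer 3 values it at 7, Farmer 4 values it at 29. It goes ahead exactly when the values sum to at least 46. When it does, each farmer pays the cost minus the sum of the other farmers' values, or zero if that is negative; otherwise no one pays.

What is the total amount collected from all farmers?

Total value 66 ≥ cost 46, so it is built.
Farmer 1: others sum to 60; max(0, 46 - 60) = 0.
Farmer 2: others sum to 42; max(0, 46 - 42) = 4.
Farmer 3: others sum to 59; max(0, 46 - 59) = 0.
Farmer 4: others sum to 37; max(0, 46 - 37) = 9.
Total collected = 0 + 4 + 0 + 9 = 13.

13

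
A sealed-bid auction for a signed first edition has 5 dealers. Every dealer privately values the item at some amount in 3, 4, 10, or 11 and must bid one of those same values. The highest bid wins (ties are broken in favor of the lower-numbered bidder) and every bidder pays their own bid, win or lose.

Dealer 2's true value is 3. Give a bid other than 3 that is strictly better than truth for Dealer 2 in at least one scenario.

Suppose Dealer 1 bids 3, Dealer 3 bids 3, Dealer 4 bids 3 and Dealer 5 bids 3.
Bid 3: loses but pays 3, utility -3.
Bid 4: wins, pays 4, utility 3 - 4 = -1.
So bidding 4 beats truth here (-1 > -3).

4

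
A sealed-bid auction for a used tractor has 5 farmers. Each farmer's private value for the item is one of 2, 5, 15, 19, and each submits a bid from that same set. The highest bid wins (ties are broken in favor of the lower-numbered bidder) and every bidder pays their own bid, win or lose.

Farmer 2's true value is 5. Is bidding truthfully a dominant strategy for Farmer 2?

Consider the case where Farmer 1 bids 2, Farmer 3 bids 2, Farmer 4 bids 2 and Farmer 5 bids 15.
Truthful bid 5: loses but pays 5, utility -5.
Bid 2 instead: loses but pays 2, utility -2.
Since -2 > -5, bidding 2 is strictly better here, so truthful bidding is not dominant.

No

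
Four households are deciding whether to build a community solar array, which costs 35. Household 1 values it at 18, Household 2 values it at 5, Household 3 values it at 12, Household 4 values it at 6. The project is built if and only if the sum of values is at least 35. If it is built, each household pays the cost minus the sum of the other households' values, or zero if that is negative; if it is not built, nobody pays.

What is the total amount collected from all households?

18

Total value 41 ≥ cost 35, so it is built.
Household 1: others sum to 23; max(0, 35 - 23) = 12.
Household 2: others sum to 36; max(0, 35 - 36) = 0.
Household 3: others sum to 29; max(0, 35 - 29) = 6.
Household 4: others sum to 35; max(0, 35 - 35) = 0.
Total collected = 12 + 0 + 6 + 0 = 18.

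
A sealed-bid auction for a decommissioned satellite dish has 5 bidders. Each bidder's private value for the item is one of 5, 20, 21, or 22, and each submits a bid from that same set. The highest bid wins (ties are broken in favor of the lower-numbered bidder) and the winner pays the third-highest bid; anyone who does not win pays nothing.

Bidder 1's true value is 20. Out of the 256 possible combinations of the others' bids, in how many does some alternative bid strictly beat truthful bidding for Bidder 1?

Others bid (5, 5, 5, 21): truth gives 0; bid 21 gives 15 > 0. Violating.
Others bid (5, 5, 5, 22): truth gives 0; bid 22 gives 15 > 0. Violating.
Others bid (5, 5, 21, 5): truth gives 0; bid 21 gives 15 > 0. Violating.
Others bid (5, 5, 22, 5): truth gives 0; bid 22 gives 15 > 0. Violating.
Others bid (5, 5, 5, 5): truth gives 15; no alternative beats it.
Others bid (5, 5, 5, 20): truth gives 15; no alternative beats it.
(Checking all 256 profiles: 8 have a profitable deviation, 248 do not.)

8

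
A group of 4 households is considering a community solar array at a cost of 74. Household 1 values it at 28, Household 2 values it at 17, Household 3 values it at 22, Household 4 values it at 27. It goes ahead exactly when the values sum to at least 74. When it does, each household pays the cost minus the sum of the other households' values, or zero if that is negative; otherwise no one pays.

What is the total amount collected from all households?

17

Total value 94 ≥ cost 74, so it is built.
Household 1: others sum to 66; max(0, 74 - 66) = 8.
Household 2: others sum to 77; max(0, 74 - 77) = 0.
Household 3: others sum to 72; max(0, 74 - 72) = 2.
Household 4: others sum to 67; max(0, 74 - 67) = 7.
Total collected = 8 + 0 + 2 + 7 = 17.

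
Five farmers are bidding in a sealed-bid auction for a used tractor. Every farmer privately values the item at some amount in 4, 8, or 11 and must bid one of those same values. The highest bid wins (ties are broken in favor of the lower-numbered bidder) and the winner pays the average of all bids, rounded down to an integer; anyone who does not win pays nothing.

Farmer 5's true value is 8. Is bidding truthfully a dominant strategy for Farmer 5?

Consider the case where Farmer 1 bids 4, Farmer 2 bids 4, Farmer 3 bids 4 and Farmer 4 bids 8.
Truthful bid 8: loses, pays 0, utility 0.
Bid 11 instead: wins, pays 6, utility 8 - 6 = 2.
Since 2 > 0, bidding 11 is strictly better here, so truthful bidding is not dominant.

No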